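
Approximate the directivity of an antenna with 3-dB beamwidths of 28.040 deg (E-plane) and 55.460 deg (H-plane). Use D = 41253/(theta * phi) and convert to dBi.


D_linear = 41253 / (28.040 * 55.460) = 26.52758
D_dBi = 10 * log10(26.52758) = 14.24 dBi

14.24 dBi


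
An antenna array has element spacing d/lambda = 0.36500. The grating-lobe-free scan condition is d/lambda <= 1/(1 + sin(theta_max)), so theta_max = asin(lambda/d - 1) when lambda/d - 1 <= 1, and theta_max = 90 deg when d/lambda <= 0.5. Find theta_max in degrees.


lambda/d - 1 = 1/0.36500 - 1 = 1.739726 >= 1
d/lambda <= 0.5, so the array can scan to endfire without grating lobes: theta_max = 90 deg

90 deg


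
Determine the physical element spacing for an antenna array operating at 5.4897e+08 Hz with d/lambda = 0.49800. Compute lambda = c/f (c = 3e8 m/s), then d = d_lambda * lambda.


lambda = c / f = 3.0000e+08 / 5.4897e+08 = 0.5464779 m
d = 0.49800 * 0.5464779 = 0.2721 m

0.2721 m


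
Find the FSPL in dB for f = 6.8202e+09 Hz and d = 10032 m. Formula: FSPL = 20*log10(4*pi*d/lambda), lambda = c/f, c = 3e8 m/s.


lambda = c / f = 3.0000e+08 / 6.8202e+09 = 0.04398698 m
FSPL = 20 * log10(4*pi*10032/0.04398698) = 129.1 dB

129.1 dB


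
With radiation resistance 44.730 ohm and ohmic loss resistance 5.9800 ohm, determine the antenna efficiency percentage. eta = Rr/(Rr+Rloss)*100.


eta = 44.730 / (44.730 + 5.9800) * 100 = 88.21%

88.21%


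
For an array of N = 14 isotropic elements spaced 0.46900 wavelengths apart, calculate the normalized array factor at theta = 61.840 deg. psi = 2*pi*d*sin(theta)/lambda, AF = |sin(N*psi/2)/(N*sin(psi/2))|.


psi = 2*pi*0.46900*sin(61.840 deg) = 2.598009 rad
AF = |sin(14*2.598009/2) / (14*sin(2.598009/2))| = 0.04567

0.04567


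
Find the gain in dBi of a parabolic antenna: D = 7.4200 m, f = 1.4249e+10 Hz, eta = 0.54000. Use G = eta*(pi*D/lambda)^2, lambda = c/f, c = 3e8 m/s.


lambda = c / f = 3.0000e+08 / 1.4249e+10 = 0.02105411 m
G_linear = 0.54000 * (pi * 7.4200 / 0.02105411)^2 = 661953.6
G_dBi = 10 * log10(661953.6) = 58.21 dBi

58.21 dBi


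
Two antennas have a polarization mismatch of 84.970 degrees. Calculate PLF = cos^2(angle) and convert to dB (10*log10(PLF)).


PLF_linear = cos^2(84.970 deg) = 7.687315e-03
PLF_dB = 10 * log10(7.687315e-03) = -21.14 dB

-21.14 dB


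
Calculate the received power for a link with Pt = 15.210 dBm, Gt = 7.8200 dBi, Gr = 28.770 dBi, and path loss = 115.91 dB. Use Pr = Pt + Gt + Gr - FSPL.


Pr = 15.210 + 7.8200 + 28.770 - 115.91 = -64.11 dBm

-64.11 dBm


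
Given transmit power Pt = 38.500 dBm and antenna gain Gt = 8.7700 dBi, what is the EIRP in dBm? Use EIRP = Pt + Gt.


EIRP = Pt + Gt = 38.500 + 8.7700 = 47.27 dBm

47.27 dBm


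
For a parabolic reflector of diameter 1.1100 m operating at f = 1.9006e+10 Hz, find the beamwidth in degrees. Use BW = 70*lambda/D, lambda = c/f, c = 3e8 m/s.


lambda = c / f = 3.0000e+08 / 1.9006e+10 = 0.01578449 m
BW = 70 * 0.01578449 / 1.1100 = 0.9954 deg

0.9954 deg


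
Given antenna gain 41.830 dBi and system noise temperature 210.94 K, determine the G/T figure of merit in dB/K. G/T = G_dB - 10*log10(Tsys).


G/T = 41.830 - 10*log10(210.94) = 41.830 - 23.24159 = 18.59 dB/K

18.59 dB/K


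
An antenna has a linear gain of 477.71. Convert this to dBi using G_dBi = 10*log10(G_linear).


G_dBi = 10 * log10(477.71) = 26.79 dBi

26.79 dBi


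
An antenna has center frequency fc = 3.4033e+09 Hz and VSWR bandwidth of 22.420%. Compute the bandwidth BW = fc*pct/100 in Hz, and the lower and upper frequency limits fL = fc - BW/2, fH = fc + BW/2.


BW = 3.4033e+09 * 22.420/100 = 7.630199e+08 Hz
fL = 3.4033e+09 - 7.630199e+08/2 = 3.022e+09 Hz
fH = 3.4033e+09 + 7.630199e+08/2 = 3.785e+09 Hz

BW=7.630e+08 Hz, fL=3.022e+09 Hz, fH=3.785e+09 Hz


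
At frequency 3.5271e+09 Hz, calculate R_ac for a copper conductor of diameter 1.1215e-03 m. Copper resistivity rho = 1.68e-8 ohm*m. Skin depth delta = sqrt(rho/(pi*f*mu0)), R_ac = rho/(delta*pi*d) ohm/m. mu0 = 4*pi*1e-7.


delta = sqrt(1.68e-8 / (pi * 3.5271e+09 * 4*pi*1e-7)) = 1.098414e-06 m
R_ac = 1.68e-8 / (1.098414e-06 * pi * 1.1215e-03) = 4.341 ohm/m

4.341 ohm/m


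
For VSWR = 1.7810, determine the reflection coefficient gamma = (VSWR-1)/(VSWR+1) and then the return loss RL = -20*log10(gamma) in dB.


gamma = (1.7810 - 1) / (1.7810 + 1) = 0.2808342
RL = -20 * log10(0.2808342) = 11.03 dB

11.03 dB


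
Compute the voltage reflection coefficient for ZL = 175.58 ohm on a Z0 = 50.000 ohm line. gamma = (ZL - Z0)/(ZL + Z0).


gamma = (175.58 - 50.000) / (175.58 + 50.000) = 0.5567

0.5567


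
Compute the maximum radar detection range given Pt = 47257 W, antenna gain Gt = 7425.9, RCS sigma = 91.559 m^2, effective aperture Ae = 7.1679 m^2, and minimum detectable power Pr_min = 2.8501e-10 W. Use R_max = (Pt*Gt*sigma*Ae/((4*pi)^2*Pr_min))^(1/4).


R^4 = 47257*7425.9*91.559*7.1679 / ((4*pi)^2 * 2.8501e-10) = 5.117153e+18
R_max = 5.117153e+18^0.25 = 47562 m

47562 m


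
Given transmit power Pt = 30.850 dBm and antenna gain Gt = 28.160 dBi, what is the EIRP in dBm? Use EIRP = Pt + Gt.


EIRP = Pt + Gt = 30.850 + 28.160 = 59.01 dBm

59.01 dBm


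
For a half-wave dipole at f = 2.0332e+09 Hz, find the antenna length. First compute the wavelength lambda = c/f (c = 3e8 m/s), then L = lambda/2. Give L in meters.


lambda = c / f = 3.0000e+08 / 2.0332e+09 = 0.1475507 m
L = lambda / 2 = 0.1475507 / 2 = 0.07378 m

0.07378 m


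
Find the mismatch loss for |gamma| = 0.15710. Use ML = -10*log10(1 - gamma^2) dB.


ML = -10 * log10(1 - 0.15710^2) = -10 * log10(0.97531959) = 0.1085 dB

0.1085 dB


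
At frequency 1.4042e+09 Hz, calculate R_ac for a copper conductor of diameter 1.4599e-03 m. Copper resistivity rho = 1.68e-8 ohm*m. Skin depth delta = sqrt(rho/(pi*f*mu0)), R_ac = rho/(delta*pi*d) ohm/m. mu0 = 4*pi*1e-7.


delta = sqrt(1.68e-8 / (pi * 1.4042e+09 * 4*pi*1e-7)) = 1.740846e-06 m
R_ac = 1.68e-8 / (1.740846e-06 * pi * 1.4599e-03) = 2.104 ohm/m

2.104 ohm/m


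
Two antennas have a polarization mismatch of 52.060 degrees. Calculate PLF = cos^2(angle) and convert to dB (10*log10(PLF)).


PLF_linear = cos^2(52.060 deg) = 0.3780232
PLF_dB = 10 * log10(0.3780232) = -4.225 dB

-4.225 dB


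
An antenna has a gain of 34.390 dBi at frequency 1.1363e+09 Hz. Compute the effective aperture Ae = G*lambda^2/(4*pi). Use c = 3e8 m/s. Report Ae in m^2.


lambda = c / f = 3.0000e+08 / 1.1363e+09 = 0.2640148 m
G_linear = 10^(34.390/10) = 2747.894
Ae = G_linear * lambda^2 / (4*pi) = 2747.894 * 0.2640148^2 / (4*pi) = 15.24 m^2

15.24 m^2


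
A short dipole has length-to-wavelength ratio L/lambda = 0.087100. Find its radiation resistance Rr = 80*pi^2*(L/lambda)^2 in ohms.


Rr = 80 * pi^2 * (0.087100)^2 = 80 * 9.869604 * 7.586410e-03 = 5.990 ohm

5.990 ohm


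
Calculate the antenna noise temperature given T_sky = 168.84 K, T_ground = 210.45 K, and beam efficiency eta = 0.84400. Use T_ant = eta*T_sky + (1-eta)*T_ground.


T_ant = 0.84400 * 168.84 + (1 - 0.84400) * 210.45 = 175.3 K

175.3 K


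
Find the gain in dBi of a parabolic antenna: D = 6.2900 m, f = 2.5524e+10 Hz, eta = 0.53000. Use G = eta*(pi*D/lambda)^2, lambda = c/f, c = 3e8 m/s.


lambda = c / f = 3.0000e+08 / 2.5524e+10 = 0.01175364 m
G_linear = 0.53000 * (pi * 6.2900 / 0.01175364)^2 = 1.498070e+06
G_dBi = 10 * log10(1.498070e+06) = 61.76 dBi

61.76 dBi


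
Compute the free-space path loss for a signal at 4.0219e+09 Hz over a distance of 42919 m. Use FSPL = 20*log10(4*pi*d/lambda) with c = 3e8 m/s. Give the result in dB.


lambda = c / f = 3.0000e+08 / 4.0219e+09 = 0.07459161 m
FSPL = 20 * log10(4*pi*42919/0.07459161) = 137.2 dB

137.2 dB


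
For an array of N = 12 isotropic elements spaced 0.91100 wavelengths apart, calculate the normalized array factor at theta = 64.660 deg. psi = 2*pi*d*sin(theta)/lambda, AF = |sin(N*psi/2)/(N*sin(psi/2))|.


psi = 2*pi*0.91100*sin(64.660 deg) = 5.173243 rad
AF = |sin(12*5.173243/2) / (12*sin(5.173243/2))| = 0.05814

0.05814


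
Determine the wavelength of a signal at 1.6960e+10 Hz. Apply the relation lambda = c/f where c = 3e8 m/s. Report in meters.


lambda = c / f = 3.0000e+08 / 1.6960e+10 = 0.01769 m

0.01769 m


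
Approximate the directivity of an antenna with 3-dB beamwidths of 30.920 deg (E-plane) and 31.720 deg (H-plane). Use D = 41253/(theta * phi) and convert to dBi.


D_linear = 41253 / (30.920 * 31.720) = 42.06132
D_dBi = 10 * log10(42.06132) = 16.24 dBi

16.24 dBi


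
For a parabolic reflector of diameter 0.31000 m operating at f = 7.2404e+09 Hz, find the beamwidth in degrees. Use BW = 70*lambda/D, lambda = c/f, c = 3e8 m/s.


lambda = c / f = 3.0000e+08 / 7.2404e+09 = 0.04143417 m
BW = 70 * 0.04143417 / 0.31000 = 9.356 deg

9.356 deg


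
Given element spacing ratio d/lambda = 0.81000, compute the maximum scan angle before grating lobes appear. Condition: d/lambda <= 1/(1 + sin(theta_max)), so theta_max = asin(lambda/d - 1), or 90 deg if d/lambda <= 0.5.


lambda/d - 1 = 1/0.81000 - 1 = 0.2345679
theta_max = asin(0.2345679) = 13.57 deg

13.57 deg


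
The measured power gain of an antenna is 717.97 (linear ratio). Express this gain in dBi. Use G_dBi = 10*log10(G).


G_dBi = 10 * log10(717.97) = 28.56 dBi

28.56 dBi


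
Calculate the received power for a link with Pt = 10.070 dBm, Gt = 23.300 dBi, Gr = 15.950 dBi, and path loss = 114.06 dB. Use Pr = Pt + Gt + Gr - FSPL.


Pr = 10.070 + 23.300 + 15.950 - 114.06 = -64.74 dBm

-64.74 dBm


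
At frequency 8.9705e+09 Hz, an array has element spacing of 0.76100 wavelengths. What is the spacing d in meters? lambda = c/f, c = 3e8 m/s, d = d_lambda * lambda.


lambda = c / f = 3.0000e+08 / 8.9705e+09 = 0.03344295 m
d = 0.76100 * 0.03344295 = 0.02545 m

0.02545 m


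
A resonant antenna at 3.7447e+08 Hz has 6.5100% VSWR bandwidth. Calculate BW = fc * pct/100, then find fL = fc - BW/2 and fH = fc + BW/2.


BW = 3.7447e+08 * 6.5100/100 = 2.437800e+07 Hz
fL = 3.7447e+08 - 2.437800e+07/2 = 3.623e+08 Hz
fH = 3.7447e+08 + 2.437800e+07/2 = 3.867e+08 Hz

BW=2.438e+07 Hz, fL=3.623e+08 Hz, fH=3.867e+08 Hz


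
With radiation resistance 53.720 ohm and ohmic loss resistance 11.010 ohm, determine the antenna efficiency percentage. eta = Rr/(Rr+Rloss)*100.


eta = 53.720 / (53.720 + 11.010) * 100 = 82.99%

82.99%


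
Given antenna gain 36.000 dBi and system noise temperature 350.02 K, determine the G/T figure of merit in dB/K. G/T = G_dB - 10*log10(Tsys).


G/T = 36.000 - 10*log10(350.02) = 36.000 - 25.44093 = 10.56 dB/K

10.56 dB/K


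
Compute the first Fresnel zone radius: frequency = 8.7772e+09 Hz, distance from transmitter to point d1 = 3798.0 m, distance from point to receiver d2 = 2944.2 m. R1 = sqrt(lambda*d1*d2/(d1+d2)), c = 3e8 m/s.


lambda = c / f = 3.0000e+08 / 8.7772e+09 = 0.03417946 m
R1 = sqrt(0.03417946 * 3798.0 * 2944.2 / (3798.0 + 2944.2)) = 7.529 m

7.529 m


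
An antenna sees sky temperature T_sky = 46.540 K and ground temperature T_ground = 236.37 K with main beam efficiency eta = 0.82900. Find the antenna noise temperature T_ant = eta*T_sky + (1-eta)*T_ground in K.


T_ant = 0.82900 * 46.540 + (1 - 0.82900) * 236.37 = 79.00 K

79.00 K


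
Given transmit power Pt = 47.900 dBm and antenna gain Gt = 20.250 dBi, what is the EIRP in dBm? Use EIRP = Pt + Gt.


EIRP = Pt + Gt = 47.900 + 20.250 = 68.15 dBm

68.15 dBm


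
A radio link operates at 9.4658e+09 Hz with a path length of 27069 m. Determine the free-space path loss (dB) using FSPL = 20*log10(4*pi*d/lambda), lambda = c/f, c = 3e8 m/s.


lambda = c / f = 3.0000e+08 / 9.4658e+09 = 0.03169304 m
FSPL = 20 * log10(4*pi*27069/0.03169304) = 140.6 dB

140.6 dB


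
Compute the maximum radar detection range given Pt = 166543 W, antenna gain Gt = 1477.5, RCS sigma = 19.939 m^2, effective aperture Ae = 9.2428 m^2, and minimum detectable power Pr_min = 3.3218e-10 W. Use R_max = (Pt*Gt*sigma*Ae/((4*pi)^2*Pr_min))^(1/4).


R^4 = 166543*1477.5*19.939*9.2428 / ((4*pi)^2 * 3.3218e-10) = 8.645052e+17
R_max = 8.645052e+17^0.25 = 30492 m

30492 m


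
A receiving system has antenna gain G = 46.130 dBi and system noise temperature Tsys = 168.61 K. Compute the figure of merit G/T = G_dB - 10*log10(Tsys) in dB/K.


G/T = 46.130 - 10*log10(168.61) = 46.130 - 22.26883 = 23.86 dB/K

23.86 dB/K


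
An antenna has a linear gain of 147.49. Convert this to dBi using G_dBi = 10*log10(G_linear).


G_dBi = 10 * log10(147.49) = 21.69 dBi

21.69 dBi


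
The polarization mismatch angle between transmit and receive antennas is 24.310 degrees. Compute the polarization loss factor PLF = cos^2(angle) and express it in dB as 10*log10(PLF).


PLF_linear = cos^2(24.310 deg) = 0.8305250
PLF_dB = 10 * log10(0.8305250) = -0.8065 dB

-0.8065 dB


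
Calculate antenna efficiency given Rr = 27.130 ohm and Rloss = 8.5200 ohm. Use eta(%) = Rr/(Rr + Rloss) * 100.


eta = 27.130 / (27.130 + 8.5200) * 100 = 76.10%

76.10%


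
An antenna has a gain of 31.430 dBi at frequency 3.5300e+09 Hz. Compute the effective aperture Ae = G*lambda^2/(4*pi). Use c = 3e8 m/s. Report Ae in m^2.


lambda = c / f = 3.0000e+08 / 3.5300e+09 = 0.08498584 m
G_linear = 10^(31.430/10) = 1389.953
Ae = G_linear * lambda^2 / (4*pi) = 1389.953 * 0.08498584^2 / (4*pi) = 0.7989 m^2

0.7989 m^2


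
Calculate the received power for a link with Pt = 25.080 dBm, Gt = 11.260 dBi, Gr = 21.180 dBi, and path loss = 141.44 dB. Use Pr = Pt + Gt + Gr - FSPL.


Pr = 25.080 + 11.260 + 21.180 - 141.44 = -83.92 dBm

-83.92 dBm


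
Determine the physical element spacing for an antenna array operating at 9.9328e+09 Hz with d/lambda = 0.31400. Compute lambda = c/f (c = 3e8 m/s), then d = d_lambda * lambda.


lambda = c / f = 3.0000e+08 / 9.9328e+09 = 0.03020296 m
d = 0.31400 * 0.03020296 = 9.484e-03 m

9.484e-03 m


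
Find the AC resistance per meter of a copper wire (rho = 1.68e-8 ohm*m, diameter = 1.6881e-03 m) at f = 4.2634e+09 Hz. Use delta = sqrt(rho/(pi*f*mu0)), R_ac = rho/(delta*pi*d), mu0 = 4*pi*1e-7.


delta = sqrt(1.68e-8 / (pi * 4.2634e+09 * 4*pi*1e-7)) = 9.990719e-07 m
R_ac = 1.68e-8 / (9.990719e-07 * pi * 1.6881e-03) = 3.171 ohm/m

3.171 ohm/m


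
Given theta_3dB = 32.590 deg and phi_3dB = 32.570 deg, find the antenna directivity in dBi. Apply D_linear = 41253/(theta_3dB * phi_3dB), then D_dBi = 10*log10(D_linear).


D_linear = 41253 / (32.590 * 32.570) = 38.86453
D_dBi = 10 * log10(38.86453) = 15.90 dBi

15.90 dBi


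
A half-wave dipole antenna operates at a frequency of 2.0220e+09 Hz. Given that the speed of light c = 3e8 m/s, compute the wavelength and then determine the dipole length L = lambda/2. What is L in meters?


lambda = c / f = 3.0000e+08 / 2.0220e+09 = 0.1483680 m
L = lambda / 2 = 0.1483680 / 2 = 0.07418 m

0.07418 m


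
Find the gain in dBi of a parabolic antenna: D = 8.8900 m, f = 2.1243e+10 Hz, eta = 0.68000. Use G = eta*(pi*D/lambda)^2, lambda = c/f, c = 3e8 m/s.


lambda = c / f = 3.0000e+08 / 2.1243e+10 = 0.01412230 m
G_linear = 0.68000 * (pi * 8.8900 / 0.01412230)^2 = 2.659508e+06
G_dBi = 10 * log10(2.659508e+06) = 64.25 dBi

64.25 dBi


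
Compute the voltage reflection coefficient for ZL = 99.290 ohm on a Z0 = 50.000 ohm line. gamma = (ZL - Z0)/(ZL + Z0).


gamma = (99.290 - 50.000) / (99.290 + 50.000) = 0.3302

0.3302


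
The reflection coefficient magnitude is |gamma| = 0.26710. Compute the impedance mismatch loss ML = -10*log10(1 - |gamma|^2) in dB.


ML = -10 * log10(1 - 0.26710^2) = -10 * log10(0.92865759) = 0.3214 dB

0.3214 dB


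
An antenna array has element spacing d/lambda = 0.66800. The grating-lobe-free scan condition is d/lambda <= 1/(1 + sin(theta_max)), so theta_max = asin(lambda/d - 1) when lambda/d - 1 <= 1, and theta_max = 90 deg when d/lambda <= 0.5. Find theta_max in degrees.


lambda/d - 1 = 1/0.66800 - 1 = 0.4970060
theta_max = asin(0.4970060) = 29.80 deg

29.80 deg


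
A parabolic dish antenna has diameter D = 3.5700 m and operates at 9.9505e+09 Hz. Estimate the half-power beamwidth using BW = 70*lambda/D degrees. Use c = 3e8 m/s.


lambda = c / f = 3.0000e+08 / 9.9505e+09 = 0.03014924 m
BW = 70 * 0.03014924 / 3.5700 = 0.5912 deg

0.5912 deg


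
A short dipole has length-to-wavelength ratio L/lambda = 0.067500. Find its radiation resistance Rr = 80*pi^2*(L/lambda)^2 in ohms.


Rr = 80 * pi^2 * (0.067500)^2 = 80 * 9.869604 * 4.556250e-03 = 3.597 ohm

3.597 ohm


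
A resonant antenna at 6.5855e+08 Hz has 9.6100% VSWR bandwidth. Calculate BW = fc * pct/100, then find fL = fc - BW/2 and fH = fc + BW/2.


BW = 6.5855e+08 * 9.6100/100 = 6.328666e+07 Hz
fL = 6.5855e+08 - 6.328666e+07/2 = 6.269e+08 Hz
fH = 6.5855e+08 + 6.328666e+07/2 = 6.902e+08 Hz

BW=6.329e+07 Hz, fL=6.269e+08 Hz, fH=6.902e+08 Hz


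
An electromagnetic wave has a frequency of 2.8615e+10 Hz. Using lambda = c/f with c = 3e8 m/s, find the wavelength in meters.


lambda = c / f = 3.0000e+08 / 2.8615e+10 = 0.01048 m

0.01048 m


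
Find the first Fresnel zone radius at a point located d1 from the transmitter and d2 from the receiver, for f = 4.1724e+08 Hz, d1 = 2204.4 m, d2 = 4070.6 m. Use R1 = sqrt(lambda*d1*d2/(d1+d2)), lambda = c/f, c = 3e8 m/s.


lambda = c / f = 3.0000e+08 / 4.1724e+08 = 0.7190106 m
R1 = sqrt(0.7190106 * 2204.4 * 4070.6 / (2204.4 + 4070.6)) = 32.07 m

32.07 m


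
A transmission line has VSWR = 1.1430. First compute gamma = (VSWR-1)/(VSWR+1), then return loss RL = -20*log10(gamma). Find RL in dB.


gamma = (1.1430 - 1) / (1.1430 + 1) = 0.06672888
RL = -20 * log10(0.06672888) = 23.51 dB

23.51 dB


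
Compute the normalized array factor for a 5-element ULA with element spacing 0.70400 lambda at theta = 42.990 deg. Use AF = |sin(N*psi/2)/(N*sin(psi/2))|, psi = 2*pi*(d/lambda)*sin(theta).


psi = 2*pi*0.70400*sin(42.990 deg) = 3.016161 rad
AF = |sin(5*3.016161/2) / (5*sin(3.016161/2))| = 0.1906

0.1906


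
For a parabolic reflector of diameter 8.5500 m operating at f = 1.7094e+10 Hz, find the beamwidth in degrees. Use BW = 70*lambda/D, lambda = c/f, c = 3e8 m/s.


lambda = c / f = 3.0000e+08 / 1.7094e+10 = 0.01755002 m
BW = 70 * 0.01755002 / 8.5500 = 0.1437 deg

0.1437 deg


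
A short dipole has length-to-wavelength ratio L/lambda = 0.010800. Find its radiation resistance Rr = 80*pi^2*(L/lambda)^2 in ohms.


Rr = 80 * pi^2 * (0.010800)^2 = 80 * 9.869604 * 1.166400e-04 = 0.09210 ohm

0.09210 ohm


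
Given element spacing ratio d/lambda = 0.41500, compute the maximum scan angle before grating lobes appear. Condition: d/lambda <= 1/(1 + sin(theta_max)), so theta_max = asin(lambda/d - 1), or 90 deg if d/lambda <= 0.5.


lambda/d - 1 = 1/0.41500 - 1 = 1.409639 >= 1
d/lambda <= 0.5, so the array can scan to endfire without grating lobes: theta_max = 90 deg

90 deg


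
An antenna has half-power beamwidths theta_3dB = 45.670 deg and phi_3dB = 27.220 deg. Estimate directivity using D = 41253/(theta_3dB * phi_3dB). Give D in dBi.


D_linear = 41253 / (45.670 * 27.220) = 33.18459
D_dBi = 10 * log10(33.18459) = 15.21 dBi

15.21 dBi


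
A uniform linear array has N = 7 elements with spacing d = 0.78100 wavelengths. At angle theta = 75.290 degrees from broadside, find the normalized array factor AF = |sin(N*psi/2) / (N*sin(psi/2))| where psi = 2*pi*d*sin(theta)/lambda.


psi = 2*pi*0.78100*sin(75.290 deg) = 4.746328 rad
AF = |sin(7*4.746328/2) / (7*sin(4.746328/2))| = 0.1615

0.1615


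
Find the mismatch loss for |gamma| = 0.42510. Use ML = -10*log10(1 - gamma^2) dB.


ML = -10 * log10(1 - 0.42510^2) = -10 * log10(0.81928999) = 0.8656 dB

0.8656 dB


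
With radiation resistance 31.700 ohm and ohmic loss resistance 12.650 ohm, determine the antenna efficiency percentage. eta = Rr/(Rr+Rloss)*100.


eta = 31.700 / (31.700 + 12.650) * 100 = 71.48%

71.48%


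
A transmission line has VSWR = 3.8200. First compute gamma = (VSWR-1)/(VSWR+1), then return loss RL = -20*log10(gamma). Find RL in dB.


gamma = (3.8200 - 1) / (3.8200 + 1) = 0.5850622
RL = -20 * log10(0.5850622) = 4.656 dB

4.656 dB


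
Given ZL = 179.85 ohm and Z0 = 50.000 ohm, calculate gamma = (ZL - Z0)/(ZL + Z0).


gamma = (179.85 - 50.000) / (179.85 + 50.000) = 0.5649

0.5649


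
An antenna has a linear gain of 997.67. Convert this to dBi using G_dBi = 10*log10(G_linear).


G_dBi = 10 * log10(997.67) = 29.99 dBi

29.99 dBi


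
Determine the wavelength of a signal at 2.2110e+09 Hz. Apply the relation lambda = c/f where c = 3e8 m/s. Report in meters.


lambda = c / f = 3.0000e+08 / 2.2110e+09 = 0.1357 m

0.1357 m


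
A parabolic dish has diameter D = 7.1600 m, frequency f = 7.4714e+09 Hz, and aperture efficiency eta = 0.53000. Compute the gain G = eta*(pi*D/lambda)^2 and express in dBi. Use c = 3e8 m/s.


lambda = c / f = 3.0000e+08 / 7.4714e+09 = 0.04015312 m
G_linear = 0.53000 * (pi * 7.1600 / 0.04015312)^2 = 166327.1
G_dBi = 10 * log10(166327.1) = 52.21 dBi

52.21 dBi


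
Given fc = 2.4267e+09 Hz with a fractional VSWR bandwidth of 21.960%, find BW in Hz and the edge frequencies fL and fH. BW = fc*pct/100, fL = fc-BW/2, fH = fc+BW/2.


BW = 2.4267e+09 * 21.960/100 = 5.329033e+08 Hz
fL = 2.4267e+09 - 5.329033e+08/2 = 2.160e+09 Hz
fH = 2.4267e+09 + 5.329033e+08/2 = 2.693e+09 Hz

BW=5.329e+08 Hz, fL=2.160e+09 Hz, fH=2.693e+09 Hz


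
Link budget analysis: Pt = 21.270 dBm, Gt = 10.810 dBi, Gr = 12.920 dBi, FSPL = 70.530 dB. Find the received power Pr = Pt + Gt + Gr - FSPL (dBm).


Pr = 21.270 + 10.810 + 12.920 - 70.530 = -25.53 dBm

-25.53 dBm


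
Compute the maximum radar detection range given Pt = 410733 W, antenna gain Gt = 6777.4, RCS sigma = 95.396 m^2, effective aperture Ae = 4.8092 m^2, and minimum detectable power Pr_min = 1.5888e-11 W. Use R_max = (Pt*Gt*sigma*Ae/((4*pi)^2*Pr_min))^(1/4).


R^4 = 410733*6777.4*95.396*4.8092 / ((4*pi)^2 * 1.5888e-11) = 5.090222e+20
R_max = 5.090222e+20^0.25 = 150205 m

150205 m


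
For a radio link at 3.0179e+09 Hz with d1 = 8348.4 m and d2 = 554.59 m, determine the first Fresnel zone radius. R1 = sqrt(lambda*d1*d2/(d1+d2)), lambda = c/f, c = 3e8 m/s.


lambda = c / f = 3.0000e+08 / 3.0179e+09 = 0.09940687 m
R1 = sqrt(0.09940687 * 8348.4 * 554.59 / (8348.4 + 554.59)) = 7.190 m

7.190 m


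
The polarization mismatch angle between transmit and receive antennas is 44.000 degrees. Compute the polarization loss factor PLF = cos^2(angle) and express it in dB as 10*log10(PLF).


PLF_linear = cos^2(44.000 deg) = 0.5174497
PLF_dB = 10 * log10(0.5174497) = -2.861 dB

-2.861 dB


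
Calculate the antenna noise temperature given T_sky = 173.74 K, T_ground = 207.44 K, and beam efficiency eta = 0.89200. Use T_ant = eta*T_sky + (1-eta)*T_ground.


T_ant = 0.89200 * 173.74 + (1 - 0.89200) * 207.44 = 177.4 K

177.4 K


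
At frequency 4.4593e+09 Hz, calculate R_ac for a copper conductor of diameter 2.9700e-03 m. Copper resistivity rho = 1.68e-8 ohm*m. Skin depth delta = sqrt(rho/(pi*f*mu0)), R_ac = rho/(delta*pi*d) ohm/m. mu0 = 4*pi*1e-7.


delta = sqrt(1.68e-8 / (pi * 4.4593e+09 * 4*pi*1e-7)) = 9.768805e-07 m
R_ac = 1.68e-8 / (9.768805e-07 * pi * 2.9700e-03) = 1.843 ohm/m

1.843 ohm/m


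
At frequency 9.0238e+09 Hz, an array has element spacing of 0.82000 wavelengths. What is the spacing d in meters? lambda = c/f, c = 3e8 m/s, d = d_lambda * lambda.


lambda = c / f = 3.0000e+08 / 9.0238e+09 = 0.03324542 m
d = 0.82000 * 0.03324542 = 0.02726 m

0.02726 m


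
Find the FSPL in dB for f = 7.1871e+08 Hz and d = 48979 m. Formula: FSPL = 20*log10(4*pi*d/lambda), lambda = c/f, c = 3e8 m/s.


lambda = c / f = 3.0000e+08 / 7.1871e+08 = 0.4174145 m
FSPL = 20 * log10(4*pi*48979/0.4174145) = 123.4 dB

123.4 dB


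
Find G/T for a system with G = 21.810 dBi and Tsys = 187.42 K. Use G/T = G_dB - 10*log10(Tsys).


G/T = 21.810 - 10*log10(187.42) = 21.810 - 22.72816 = -0.9182 dB/K

-0.9182 dB/K


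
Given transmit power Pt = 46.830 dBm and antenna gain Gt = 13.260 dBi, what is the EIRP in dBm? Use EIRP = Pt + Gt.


EIRP = Pt + Gt = 46.830 + 13.260 = 60.09 dBm

60.09 dBm


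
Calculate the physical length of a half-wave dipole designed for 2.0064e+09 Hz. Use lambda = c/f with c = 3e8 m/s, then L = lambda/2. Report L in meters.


lambda = c / f = 3.0000e+08 / 2.0064e+09 = 0.1495215 m
L = lambda / 2 = 0.1495215 / 2 = 0.07476 m

0.07476 m


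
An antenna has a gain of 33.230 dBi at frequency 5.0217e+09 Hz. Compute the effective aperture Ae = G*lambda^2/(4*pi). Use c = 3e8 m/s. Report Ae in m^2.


lambda = c / f = 3.0000e+08 / 5.0217e+09 = 0.05974073 m
G_linear = 10^(33.230/10) = 2103.778
Ae = G_linear * lambda^2 / (4*pi) = 2103.778 * 0.05974073^2 / (4*pi) = 0.5975 m^2

0.5975 m^2


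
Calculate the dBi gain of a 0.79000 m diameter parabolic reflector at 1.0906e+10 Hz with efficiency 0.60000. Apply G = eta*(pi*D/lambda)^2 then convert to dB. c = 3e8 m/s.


lambda = c / f = 3.0000e+08 / 1.0906e+10 = 0.02750779 m
G_linear = 0.60000 * (pi * 0.79000 / 0.02750779)^2 = 4884.204
G_dBi = 10 * log10(4884.204) = 36.89 dBi

36.89 dBi


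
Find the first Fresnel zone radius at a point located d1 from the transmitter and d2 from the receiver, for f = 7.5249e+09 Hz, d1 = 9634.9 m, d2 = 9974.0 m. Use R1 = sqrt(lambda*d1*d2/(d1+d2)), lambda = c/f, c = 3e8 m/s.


lambda = c / f = 3.0000e+08 / 7.5249e+09 = 0.03986764 m
R1 = sqrt(0.03986764 * 9634.9 * 9974.0 / (9634.9 + 9974.0)) = 13.98 m

13.98 m


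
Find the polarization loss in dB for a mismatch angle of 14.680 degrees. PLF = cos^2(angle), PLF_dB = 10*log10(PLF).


PLF_linear = cos^2(14.680 deg) = 0.9357782
PLF_dB = 10 * log10(0.9357782) = -0.2883 dB

-0.2883 dB


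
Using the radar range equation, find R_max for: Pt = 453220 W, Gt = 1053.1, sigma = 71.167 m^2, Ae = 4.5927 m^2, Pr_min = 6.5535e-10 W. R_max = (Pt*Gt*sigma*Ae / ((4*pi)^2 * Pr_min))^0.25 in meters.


R^4 = 453220*1053.1*71.167*4.5927 / ((4*pi)^2 * 6.5535e-10) = 1.507413e+18
R_max = 1.507413e+18^0.25 = 35040 m

35040 m


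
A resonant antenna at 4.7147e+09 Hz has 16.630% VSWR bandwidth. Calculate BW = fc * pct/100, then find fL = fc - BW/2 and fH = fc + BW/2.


BW = 4.7147e+09 * 16.630/100 = 7.840546e+08 Hz
fL = 4.7147e+09 - 7.840546e+08/2 = 4.323e+09 Hz
fH = 4.7147e+09 + 7.840546e+08/2 = 5.107e+09 Hz

BW=7.841e+08 Hz, fL=4.323e+09 Hz, fH=5.107e+09 Hz


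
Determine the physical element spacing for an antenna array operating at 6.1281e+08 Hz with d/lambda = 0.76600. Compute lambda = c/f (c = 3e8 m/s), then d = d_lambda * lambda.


lambda = c / f = 3.0000e+08 / 6.1281e+08 = 0.4895481 m
d = 0.76600 * 0.4895481 = 0.3750 m

0.3750 m


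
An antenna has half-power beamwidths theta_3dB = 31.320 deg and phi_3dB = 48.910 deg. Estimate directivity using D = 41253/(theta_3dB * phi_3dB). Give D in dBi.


D_linear = 41253 / (31.320 * 48.910) = 26.92999
D_dBi = 10 * log10(26.92999) = 14.30 dBi

14.30 dBi


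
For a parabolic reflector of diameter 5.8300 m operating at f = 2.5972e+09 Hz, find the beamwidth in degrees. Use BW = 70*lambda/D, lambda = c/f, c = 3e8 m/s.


lambda = c / f = 3.0000e+08 / 2.5972e+09 = 0.1155090 m
BW = 70 * 0.1155090 / 5.8300 = 1.387 deg

1.387 deg


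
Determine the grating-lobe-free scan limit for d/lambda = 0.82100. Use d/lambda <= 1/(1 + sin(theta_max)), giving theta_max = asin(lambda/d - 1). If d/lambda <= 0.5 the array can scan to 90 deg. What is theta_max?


lambda/d - 1 = 1/0.82100 - 1 = 0.2180268
theta_max = asin(0.2180268) = 12.59 deg

12.59 deg


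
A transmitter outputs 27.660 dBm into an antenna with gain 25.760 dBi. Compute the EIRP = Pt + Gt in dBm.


EIRP = Pt + Gt = 27.660 + 25.760 = 53.42 dBm

53.42 dBm


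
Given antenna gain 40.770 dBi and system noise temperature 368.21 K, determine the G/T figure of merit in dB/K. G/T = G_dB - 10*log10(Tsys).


G/T = 40.770 - 10*log10(368.21) = 40.770 - 25.66096 = 15.11 dB/K

15.11 dB/K


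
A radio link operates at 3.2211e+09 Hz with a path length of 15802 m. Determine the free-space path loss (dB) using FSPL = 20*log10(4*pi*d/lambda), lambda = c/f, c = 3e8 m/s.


lambda = c / f = 3.0000e+08 / 3.2211e+09 = 0.09313589 m
FSPL = 20 * log10(4*pi*15802/0.09313589) = 126.6 dB

126.6 dB


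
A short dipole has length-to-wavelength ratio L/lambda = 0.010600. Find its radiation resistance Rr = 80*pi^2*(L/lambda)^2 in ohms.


Rr = 80 * pi^2 * (0.010600)^2 = 80 * 9.869604 * 1.123600e-04 = 0.08872 ohm

0.08872 ohm


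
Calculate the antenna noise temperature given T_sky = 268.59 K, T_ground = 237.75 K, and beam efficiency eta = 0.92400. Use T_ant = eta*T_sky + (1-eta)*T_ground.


T_ant = 0.92400 * 268.59 + (1 - 0.92400) * 237.75 = 266.2 K

266.2 K


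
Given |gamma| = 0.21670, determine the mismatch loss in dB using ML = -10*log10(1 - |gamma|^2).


ML = -10 * log10(1 - 0.21670^2) = -10 * log10(0.95304111) = 0.2089 dB

0.2089 dB


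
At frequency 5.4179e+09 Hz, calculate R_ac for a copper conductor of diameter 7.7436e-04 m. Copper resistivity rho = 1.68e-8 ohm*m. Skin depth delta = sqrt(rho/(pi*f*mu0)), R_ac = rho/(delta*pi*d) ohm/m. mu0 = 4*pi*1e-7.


delta = sqrt(1.68e-8 / (pi * 5.4179e+09 * 4*pi*1e-7)) = 8.862562e-07 m
R_ac = 1.68e-8 / (8.862562e-07 * pi * 7.7436e-04) = 7.792 ohm/m

7.792 ohm/m


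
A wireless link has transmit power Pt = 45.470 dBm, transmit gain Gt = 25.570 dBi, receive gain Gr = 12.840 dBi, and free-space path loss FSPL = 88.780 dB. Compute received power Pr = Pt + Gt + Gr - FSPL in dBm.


Pr = 45.470 + 25.570 + 12.840 - 88.780 = -4.90 dBm

-4.90 dBm


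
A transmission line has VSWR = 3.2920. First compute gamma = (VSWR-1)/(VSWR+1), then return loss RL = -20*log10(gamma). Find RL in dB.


gamma = (3.2920 - 1) / (3.2920 + 1) = 0.5340168
RL = -20 * log10(0.5340168) = 5.449 dB

5.449 dB


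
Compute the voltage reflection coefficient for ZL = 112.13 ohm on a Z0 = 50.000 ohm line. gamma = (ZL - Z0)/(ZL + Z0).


gamma = (112.13 - 50.000) / (112.13 + 50.000) = 0.3832

0.3832


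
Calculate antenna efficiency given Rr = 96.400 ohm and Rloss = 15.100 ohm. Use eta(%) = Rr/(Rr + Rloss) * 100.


eta = 96.400 / (96.400 + 15.100) * 100 = 86.46%

86.46%


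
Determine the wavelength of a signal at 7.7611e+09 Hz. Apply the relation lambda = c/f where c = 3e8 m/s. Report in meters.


lambda = c / f = 3.0000e+08 / 7.7611e+09 = 0.03865 m

0.03865 m


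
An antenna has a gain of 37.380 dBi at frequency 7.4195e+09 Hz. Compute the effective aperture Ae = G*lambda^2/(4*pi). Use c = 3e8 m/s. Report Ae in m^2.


lambda = c / f = 3.0000e+08 / 7.4195e+09 = 0.04043399 m
G_linear = 10^(37.380/10) = 5470.160
Ae = G_linear * lambda^2 / (4*pi) = 5470.160 * 0.04043399^2 / (4*pi) = 0.7117 m^2

0.7117 m^2


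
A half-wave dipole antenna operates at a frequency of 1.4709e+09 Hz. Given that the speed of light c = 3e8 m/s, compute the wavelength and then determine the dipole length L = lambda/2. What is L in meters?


lambda = c / f = 3.0000e+08 / 1.4709e+09 = 0.2039568 m
L = lambda / 2 = 0.2039568 / 2 = 0.1020 m

0.1020 m


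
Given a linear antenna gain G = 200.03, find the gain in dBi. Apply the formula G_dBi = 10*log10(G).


G_dBi = 10 * log10(200.03) = 23.01 dBi

23.01 dBi


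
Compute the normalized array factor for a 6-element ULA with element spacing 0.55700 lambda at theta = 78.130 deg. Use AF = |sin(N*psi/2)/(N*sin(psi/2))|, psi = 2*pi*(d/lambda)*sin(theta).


psi = 2*pi*0.55700*sin(78.130 deg) = 3.424899 rad
AF = |sin(6*3.424899/2) / (6*sin(3.424899/2))| = 0.1265

0.1265


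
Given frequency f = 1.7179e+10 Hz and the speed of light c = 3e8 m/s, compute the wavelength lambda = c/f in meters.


lambda = c / f = 3.0000e+08 / 1.7179e+10 = 0.01746 m

0.01746 m


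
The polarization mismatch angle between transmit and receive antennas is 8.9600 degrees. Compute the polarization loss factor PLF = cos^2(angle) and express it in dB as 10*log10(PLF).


PLF_linear = cos^2(8.9600 deg) = 0.9757435
PLF_dB = 10 * log10(0.9757435) = -0.1066 dB

-0.1066 dB


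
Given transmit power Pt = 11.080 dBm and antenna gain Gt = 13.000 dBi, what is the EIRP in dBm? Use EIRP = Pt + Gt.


EIRP = Pt + Gt = 11.080 + 13.000 = 24.08 dBm

24.08 dBm


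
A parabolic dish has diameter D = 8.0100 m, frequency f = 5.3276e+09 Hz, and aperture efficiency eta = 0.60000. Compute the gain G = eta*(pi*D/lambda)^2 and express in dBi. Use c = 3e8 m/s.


lambda = c / f = 3.0000e+08 / 5.3276e+09 = 0.05631053 m
G_linear = 0.60000 * (pi * 8.0100 / 0.05631053)^2 = 119822.1
G_dBi = 10 * log10(119822.1) = 50.79 dBi

50.79 dBi


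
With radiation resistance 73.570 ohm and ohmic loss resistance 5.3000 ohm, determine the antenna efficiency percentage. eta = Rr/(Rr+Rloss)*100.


eta = 73.570 / (73.570 + 5.3000) * 100 = 93.28%

93.28%


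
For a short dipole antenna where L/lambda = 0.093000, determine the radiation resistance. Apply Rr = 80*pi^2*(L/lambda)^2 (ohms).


Rr = 80 * pi^2 * (0.093000)^2 = 80 * 9.869604 * 8.649000e-03 = 6.829 ohm

6.829 ohm


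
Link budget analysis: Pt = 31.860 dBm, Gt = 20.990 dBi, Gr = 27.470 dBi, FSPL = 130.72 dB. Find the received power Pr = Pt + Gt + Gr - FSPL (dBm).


Pr = 31.860 + 20.990 + 27.470 - 130.72 = -50.40 dBm

-50.40 dBm


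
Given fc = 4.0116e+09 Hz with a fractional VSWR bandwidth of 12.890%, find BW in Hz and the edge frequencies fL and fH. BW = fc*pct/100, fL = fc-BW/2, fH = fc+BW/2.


BW = 4.0116e+09 * 12.890/100 = 5.170952e+08 Hz
fL = 4.0116e+09 - 5.170952e+08/2 = 3.753e+09 Hz
fH = 4.0116e+09 + 5.170952e+08/2 = 4.270e+09 Hz

BW=5.171e+08 Hz, fL=3.753e+09 Hz, fH=4.270e+09 Hz


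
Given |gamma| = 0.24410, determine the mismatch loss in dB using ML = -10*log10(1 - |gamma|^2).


ML = -10 * log10(1 - 0.24410^2) = -10 * log10(0.94041519) = 0.2668 dB

0.2668 dB


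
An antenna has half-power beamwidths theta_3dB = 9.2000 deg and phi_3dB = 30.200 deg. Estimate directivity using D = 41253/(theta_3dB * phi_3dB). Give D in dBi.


D_linear = 41253 / (9.2000 * 30.200) = 148.4775
D_dBi = 10 * log10(148.4775) = 21.72 dBi

21.72 dBi


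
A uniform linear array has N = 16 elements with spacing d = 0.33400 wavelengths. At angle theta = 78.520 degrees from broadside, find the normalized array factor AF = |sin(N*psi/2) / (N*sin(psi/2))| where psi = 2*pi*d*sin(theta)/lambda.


psi = 2*pi*0.33400*sin(78.520 deg) = 2.056600 rad
AF = |sin(16*2.056600/2) / (16*sin(2.056600/2))| = 0.04947

0.04947


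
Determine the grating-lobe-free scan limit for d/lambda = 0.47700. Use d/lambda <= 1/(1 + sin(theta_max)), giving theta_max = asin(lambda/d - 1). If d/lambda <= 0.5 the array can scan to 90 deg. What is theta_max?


lambda/d - 1 = 1/0.47700 - 1 = 1.096436 >= 1
d/lambda <= 0.5, so the array can scan to endfire without grating lobes: theta_max = 90 deg

90 deg


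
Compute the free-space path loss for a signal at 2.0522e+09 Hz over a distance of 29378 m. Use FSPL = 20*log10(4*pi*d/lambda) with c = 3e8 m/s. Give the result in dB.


lambda = c / f = 3.0000e+08 / 2.0522e+09 = 0.1461846 m
FSPL = 20 * log10(4*pi*29378/0.1461846) = 128.0 dB

128.0 dB


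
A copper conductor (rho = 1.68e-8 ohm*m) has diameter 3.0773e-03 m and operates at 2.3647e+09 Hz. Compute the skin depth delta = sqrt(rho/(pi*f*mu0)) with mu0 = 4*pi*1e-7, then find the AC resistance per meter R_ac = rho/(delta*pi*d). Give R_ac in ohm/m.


delta = sqrt(1.68e-8 / (pi * 2.3647e+09 * 4*pi*1e-7)) = 1.341488e-06 m
R_ac = 1.68e-8 / (1.341488e-06 * pi * 3.0773e-03) = 1.295 ohm/m

1.295 ohm/m


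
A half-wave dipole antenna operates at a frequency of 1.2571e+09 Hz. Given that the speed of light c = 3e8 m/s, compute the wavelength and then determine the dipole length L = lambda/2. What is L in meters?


lambda = c / f = 3.0000e+08 / 1.2571e+09 = 0.2386445 m
L = lambda / 2 = 0.2386445 / 2 = 0.1193 m

0.1193 m


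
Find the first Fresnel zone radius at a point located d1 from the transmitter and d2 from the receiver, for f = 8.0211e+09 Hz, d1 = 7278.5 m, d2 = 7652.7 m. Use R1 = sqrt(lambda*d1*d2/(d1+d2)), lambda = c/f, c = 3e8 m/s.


lambda = c / f = 3.0000e+08 / 8.0211e+09 = 0.03740135 m
R1 = sqrt(0.03740135 * 7278.5 * 7652.7 / (7278.5 + 7652.7)) = 11.81 m

11.81 m


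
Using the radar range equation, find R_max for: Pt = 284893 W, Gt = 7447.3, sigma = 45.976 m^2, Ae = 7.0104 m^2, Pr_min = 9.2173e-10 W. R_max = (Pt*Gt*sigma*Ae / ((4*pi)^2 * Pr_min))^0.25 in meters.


R^4 = 284893*7447.3*45.976*7.0104 / ((4*pi)^2 * 9.2173e-10) = 4.698196e+18
R_max = 4.698196e+18^0.25 = 46557 m

46557 m


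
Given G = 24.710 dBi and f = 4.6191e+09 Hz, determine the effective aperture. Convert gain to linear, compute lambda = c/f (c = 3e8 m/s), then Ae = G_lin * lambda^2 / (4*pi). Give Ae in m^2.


lambda = c / f = 3.0000e+08 / 4.6191e+09 = 0.06494772 m
G_linear = 10^(24.710/10) = 295.8012
Ae = G_linear * lambda^2 / (4*pi) = 295.8012 * 0.06494772^2 / (4*pi) = 0.09929 m^2

0.09929 m^2


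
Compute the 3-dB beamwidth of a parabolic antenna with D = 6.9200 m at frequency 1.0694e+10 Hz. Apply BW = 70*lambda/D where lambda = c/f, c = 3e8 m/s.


lambda = c / f = 3.0000e+08 / 1.0694e+10 = 0.02805311 m
BW = 70 * 0.02805311 / 6.9200 = 0.2838 deg

0.2838 deg


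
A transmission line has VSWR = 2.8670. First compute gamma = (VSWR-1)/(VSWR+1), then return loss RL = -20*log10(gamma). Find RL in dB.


gamma = (2.8670 - 1) / (2.8670 + 1) = 0.4828032
RL = -20 * log10(0.4828032) = 6.325 dB

6.325 dB


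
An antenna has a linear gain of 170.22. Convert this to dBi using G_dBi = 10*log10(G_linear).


G_dBi = 10 * log10(170.22) = 22.31 dBi

22.31 dBi


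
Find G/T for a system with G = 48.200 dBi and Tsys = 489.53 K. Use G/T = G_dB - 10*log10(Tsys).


G/T = 48.200 - 10*log10(489.53) = 48.200 - 26.89779 = 21.30 dB/K

21.30 dB/K


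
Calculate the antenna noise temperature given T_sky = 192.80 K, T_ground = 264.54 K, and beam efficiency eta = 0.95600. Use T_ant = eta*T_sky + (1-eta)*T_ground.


T_ant = 0.95600 * 192.80 + (1 - 0.95600) * 264.54 = 196.0 K

196.0 K


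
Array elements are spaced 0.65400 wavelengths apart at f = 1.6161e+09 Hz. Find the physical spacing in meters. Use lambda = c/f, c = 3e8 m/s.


lambda = c / f = 3.0000e+08 / 1.6161e+09 = 0.1856321 m
d = 0.65400 * 0.1856321 = 0.1214 m

0.1214 m


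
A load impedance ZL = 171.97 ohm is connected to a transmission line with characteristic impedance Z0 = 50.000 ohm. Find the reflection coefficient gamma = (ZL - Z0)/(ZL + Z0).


gamma = (171.97 - 50.000) / (171.97 + 50.000) = 0.5495

0.5495


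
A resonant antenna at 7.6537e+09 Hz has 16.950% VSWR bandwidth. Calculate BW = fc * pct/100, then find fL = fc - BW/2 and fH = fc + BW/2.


BW = 7.6537e+09 * 16.950/100 = 1.297302e+09 Hz
fL = 7.6537e+09 - 1.297302e+09/2 = 7.005e+09 Hz
fH = 7.6537e+09 + 1.297302e+09/2 = 8.302e+09 Hz

BW=1.297e+09 Hz, fL=7.005e+09 Hz, fH=8.302e+09 Hz


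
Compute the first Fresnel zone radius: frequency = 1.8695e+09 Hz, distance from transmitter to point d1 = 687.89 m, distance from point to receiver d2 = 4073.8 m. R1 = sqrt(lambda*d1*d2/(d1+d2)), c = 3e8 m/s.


lambda = c / f = 3.0000e+08 / 1.8695e+09 = 0.1604707 m
R1 = sqrt(0.1604707 * 687.89 * 4073.8 / (687.89 + 4073.8)) = 9.718 m

9.718 m


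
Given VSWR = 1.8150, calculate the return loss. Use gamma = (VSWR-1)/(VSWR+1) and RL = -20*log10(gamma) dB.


gamma = (1.8150 - 1) / (1.8150 + 1) = 0.2895204
RL = -20 * log10(0.2895204) = 10.77 dB

10.77 dB


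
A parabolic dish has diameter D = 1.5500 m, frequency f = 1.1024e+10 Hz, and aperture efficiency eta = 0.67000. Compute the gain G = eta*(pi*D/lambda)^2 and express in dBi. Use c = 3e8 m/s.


lambda = c / f = 3.0000e+08 / 1.1024e+10 = 0.02721335 m
G_linear = 0.67000 * (pi * 1.5500 / 0.02721335)^2 = 21452.30
G_dBi = 10 * log10(21452.30) = 43.31 dBi

43.31 dBi
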